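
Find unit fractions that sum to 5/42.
1/9 + 1/126

Greedy algorithm:
5/42: ceiling(42/5) = 9, use 1/9
1/126: ceiling(126/1) = 126, use 1/126
Result: 5/42 = 1/9 + 1/126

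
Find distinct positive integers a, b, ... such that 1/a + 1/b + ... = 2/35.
1/18 + 1/630

Greedy algorithm:
2/35: ceiling(35/2) = 18, use 1/18
1/630: ceiling(630/1) = 630, use 1/630
Result: 2/35 = 1/18 + 1/630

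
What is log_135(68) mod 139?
89

Baby-step giant-step with step n = ⌈√139⌉ = 12.
Baby steps 135^j mod 139 (j:value) for j=0..11: 0:1, 1:135, 2:16, 3:75, 4:117, 5:88, 6:65, 7:18, 8:67, 9:10, 10:99, 11:21.
Giant-step multiplier: 135^(-12) ≡ 135^(138-12) = 135^126 ≡ 91 (mod 139).
Giant steps γ_i = 68·91^i mod 139: γ_0=68, γ_1=72, γ_2=19, γ_3=61, γ_4=130, γ_5=15, γ_6=114, γ_7=88 (in table at j=5).
x = i·n + j = 7·12 + 5 = 89.
Check: 135^89 ≡ 68 (mod 139).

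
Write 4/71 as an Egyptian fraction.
1/18 + 1/1278

Greedy algorithm:
4/71: ceiling(71/4) = 18, use 1/18
1/1278: ceiling(1278/1) = 1278, use 1/1278
Result: 4/71 = 1/18 + 1/1278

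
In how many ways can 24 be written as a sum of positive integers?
1575

p(n) counts ways to write n as a sum of positive integers (order ignored).
Euler's pentagonal recurrence: p(k) = p(k-1) + p(k-2) - p(k-5) - p(k-7) + p(k-12) + p(k-15) - ... (offsets j(3j∓1)/2, signs ++--, p(0)=1, p(<0)=0).
DP table for k = 0..23: p(0)=1, p(1)=1, p(2)=2, p(3)=3, p(4)=5, p(5)=7, p(6)=11, p(7)=15, p(8)=22, p(9)=30, p(10)=42, p(11)=56, p(12)=77, p(13)=101, p(14)=135, p(15)=176, p(16)=231, p(17)=297, p(18)=385, p(19)=490, p(20)=627, p(21)=792, p(22)=1002, p(23)=1255.
Final step: p(24) = p(23) + p(22) - p(19) - p(17) + p(12) + p(9) - p(2)
= 1255 + 1002 - 490 - 297 + 77 + 30 - 2
= 1575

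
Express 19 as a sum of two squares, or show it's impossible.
Not possible

Factorization: 19 = 19
By Fermat: n is sum of two squares iff every prime p ≡ 3 (mod 4) appears to even power.
Prime(s) ≡ 3 (mod 4) with odd exponent: [(19, 1)]
Therefore 19 cannot be expressed as a² + b².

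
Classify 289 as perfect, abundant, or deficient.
deficient

Proper divisors of 289: sum = 1 + 17 = 18
Since 18 < 289, 289 is deficient.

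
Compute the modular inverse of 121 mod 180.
61

gcd(121, 180) = 1, so the inverse exists.
Extended Euclidean algorithm on (180, 121):
180 = 1 × 121 + 59  ⟹  59 = (1)·180 + (-1)·121
121 = 2 × 59 + 3  ⟹  3 = (-2)·180 + (3)·121
59 = 19 × 3 + 2  ⟹  2 = (39)·180 + (-58)·121
3 = 1 × 2 + 1  ⟹  1 = (-41)·180 + (61)·121
So (61)·121 ≡ 1 (mod 180), i.e. 121^(-1) ≡ 61 (mod 180).
Check: 121 × 61 = 7381 ≡ 1 (mod 180)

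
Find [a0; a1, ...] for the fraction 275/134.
[2; 19, 7]

Euclidean algorithm steps:
275 = 2 × 134 + 7
134 = 19 × 7 + 1
7 = 7 × 1 + 0
Continued fraction: [2; 19, 7]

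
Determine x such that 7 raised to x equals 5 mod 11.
2

Baby-step giant-step with step n = ⌈√11⌉ = 4.
Baby steps 7^j mod 11 (j:value) for j=0..3: 0:1, 1:7, 2:5, 3:2.
h = 5 is already in the table at j=2, so x = 2.
Check: 7^2 ≡ 5 (mod 11).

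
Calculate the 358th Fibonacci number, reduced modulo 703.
493

Matrix identity: Q^n = [[F_(n+1), F_n], [F_n, F_(n-1)]] with Q = [[1,1],[1,0]].
n = 358 = 101100110₂. Square-and-multiply, entries mod 703:
Q^1 = [[1,1],[1,0]]
Q^2 = (Q^1)² = [[2,1],[1,1]]
Q^5 = (Q^2)²·Q = [[8,5],[5,3]]
Q^11 = (Q^5)²·Q = [[144,89],[89,55]]
Q^22 = (Q^11)² = [[537,136],[136,401]]
Q^44 = (Q^22)² = [[357,325],[325,32]]
Q^89 = (Q^44)²·Q = [[266,381],[381,588]]
Q^179 = (Q^89)²·Q = [[684,96],[96,588]]
Q^358 = (Q^179)² = [[438,493],[493,648]]
F_358 mod 703 = Q^358[0][1] = 493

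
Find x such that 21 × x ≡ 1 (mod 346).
33

gcd(21, 346) = 1, so the inverse exists.
Extended Euclidean algorithm on (346, 21):
346 = 16 × 21 + 10  ⟹  10 = (1)·346 + (-16)·21
21 = 2 × 10 + 1  ⟹  1 = (-2)·346 + (33)·21
So (33)·21 ≡ 1 (mod 346), i.e. 21^(-1) ≡ 33 (mod 346).
Check: 21 × 33 = 693 ≡ 1 (mod 346)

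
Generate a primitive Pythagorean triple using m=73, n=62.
(1485, 9052, 9173)

Euclid's formula: a = m² - n², b = 2mn, c = m² + n²
m = 73, n = 62
a = 73² - 62² = 5329 - 3844 = 1485
b = 2 × 73 × 62 = 9052
c = 73² + 62² = 5329 + 3844 = 9173
Verification: 1485² + 9052² = 2205225 + 81938704 = 84143929 = 9173² ✓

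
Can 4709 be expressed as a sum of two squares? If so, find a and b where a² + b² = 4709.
22² + 65² (a=22, b=65)

Factorization: 4709 = 17 × 277
By Fermat: n is sum of two squares iff every prime p ≡ 3 (mod 4) appears to even power.
All primes ≡ 3 (mod 4) appear to even power.
Search a = 0, 1, 2, … for 4709 - a² a perfect square: first hit at a = 22: 4709 - 484 = 4225 = 65².
4709 = 22² + 65² = 484 + 4225 ✓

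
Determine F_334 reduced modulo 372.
251

Matrix identity: Q^n = [[F_(n+1), F_n], [F_n, F_(n-1)]] with Q = [[1,1],[1,0]].
n = 334 = 101001110₂. Square-and-multiply, entries mod 372:
Q^1 = [[1,1],[1,0]]
Q^2 = (Q^1)² = [[2,1],[1,1]]
Q^5 = (Q^2)²·Q = [[8,5],[5,3]]
Q^10 = (Q^5)² = [[89,55],[55,34]]
Q^20 = (Q^10)² = [[158,69],[69,89]]
Q^41 = (Q^20)²·Q = [[268,337],[337,303]]
Q^83 = (Q^41)²·Q = [[240,137],[137,103]]
Q^167 = (Q^83)²·Q = [[228,109],[109,119]]
Q^334 = (Q^167)² = [[253,251],[251,2]]
F_334 mod 372 = Q^334[0][1] = 251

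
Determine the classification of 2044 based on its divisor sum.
abundant

Proper divisors of 2044: sum = 1 + 2 + 4 + 7 + 14 + 28 + 73 + 146 + 292 + 511 + 1022 = 2100
Since 2100 > 2044, 2044 is abundant.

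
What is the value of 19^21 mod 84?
55

Repeated squaring. Binary of 21 = 10101.
19^1 ≡ 19 (mod 84); 19^2 ≡ 25 (mod 84); 19^4 ≡ 37 (mod 84); 19^8 ≡ 25 (mod 84); 19^16 ≡ 37 (mod 84)
19^21 = 19^1 × 19^4 × 19^16 ≡ 55 (mod 84)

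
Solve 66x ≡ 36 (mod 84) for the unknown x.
x ≡ 12 (mod 14)

gcd(66, 84) = 6, which divides 36, so solutions exist.
Divide through by 6: 11x ≡ 6 (mod 14).
Find 11^(-1) mod 14 by the extended Euclidean algorithm:
14 = 1 × 11 + 3  ⟹  3 = (1)·14 + (-1)·11
11 = 3 × 3 + 2  ⟹  2 = (-3)·14 + (4)·11
3 = 1 × 2 + 1  ⟹  1 = (4)·14 + (-5)·11
So (-5)·11 ≡ 1 (mod 14), i.e. 11^(-1) ≡ -5 ≡ 9 (mod 14).
x ≡ 9 × 6 = 54 ≡ 12 (mod 14).
Check: 66 × 12 = 792 ≡ 36 (mod 84).
x ≡ 12 (mod 14), giving 6 solutions mod 84.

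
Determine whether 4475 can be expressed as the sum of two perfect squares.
Not possible

Factorization: 4475 = 5^2 × 179
By Fermat: n is sum of two squares iff every prime p ≡ 3 (mod 4) appears to even power.
Prime(s) ≡ 3 (mod 4) with odd exponent: [(179, 1)]
Therefore 4475 cannot be expressed as a² + b².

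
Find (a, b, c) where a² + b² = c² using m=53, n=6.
(2773, 636, 2845)

Euclid's formula: a = m² - n², b = 2mn, c = m² + n²
m = 53, n = 6
a = 53² - 6² = 2809 - 36 = 2773
b = 2 × 53 × 6 = 636
c = 53² + 6² = 2809 + 36 = 2845
Verification: 2773² + 636² = 7689529 + 404496 = 8094025 = 2845² ✓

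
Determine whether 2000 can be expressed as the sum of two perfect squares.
8² + 44² (a=8, b=44)

Factorization: 2000 = 2^4 × 5^3
By Fermat: n is sum of two squares iff every prime p ≡ 3 (mod 4) appears to even power.
All primes ≡ 3 (mod 4) appear to even power.
Search a = 0, 1, 2, … for 2000 - a² a perfect square: first hit at a = 8: 2000 - 64 = 1936 = 44².
2000 = 8² + 44² = 64 + 1936 ✓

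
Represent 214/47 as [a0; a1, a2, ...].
[4; 1, 1, 4, 5]

Euclidean algorithm steps:
214 = 4 × 47 + 26
47 = 1 × 26 + 21
26 = 1 × 21 + 5
21 = 4 × 5 + 1
5 = 5 × 1 + 0
Continued fraction: [4; 1, 1, 4, 5]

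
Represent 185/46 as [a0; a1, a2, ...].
[4; 46]

Euclidean algorithm steps:
185 = 4 × 46 + 1
46 = 46 × 1 + 0
Continued fraction: [4; 46]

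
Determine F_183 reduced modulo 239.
62

Matrix identity: Q^n = [[F_(n+1), F_n], [F_n, F_(n-1)]] with Q = [[1,1],[1,0]].
n = 183 = 10110111₂. Square-and-multiply, entries mod 239:
Q^1 = [[1,1],[1,0]]
Q^2 = (Q^1)² = [[2,1],[1,1]]
Q^5 = (Q^2)²·Q = [[8,5],[5,3]]
Q^11 = (Q^5)²·Q = [[144,89],[89,55]]
Q^22 = (Q^11)² = [[216,25],[25,191]]
Q^45 = (Q^22)²·Q = [[96,198],[198,137]]
Q^91 = (Q^45)²·Q = [[149,142],[142,7]]
Q^183 = (Q^91)²·Q = [[226,62],[62,164]]
F_183 mod 239 = Q^183[0][1] = 62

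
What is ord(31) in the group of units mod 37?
4

37 is prime, so ord(31) divides φ(37) = 36.
Divisors of 36: 1, 2, 3, 4, 6, 9, 12, 18, 36.
Repeated squaring: 31^1 ≡ 31, 31^2 ≡ 36, 31^4 ≡ 1, 31^8 ≡ 1, 31^16 ≡ 1, 31^32 ≡ 1 (mod 37).
Test 31^d mod 37 for each divisor d in increasing order:
31^1 ≡ 31
31^2 ≡ 36
31^3 = 31^2·31^1 ≡ 6
31^4 ≡ 1  ← first divisor giving 1
The order is 4.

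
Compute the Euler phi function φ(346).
172

346 = 2 × 173
φ(n) = n × ∏(1 - 1/p) for each prime p dividing n
φ(346) = 346 × (1 - 1/2) × (1 - 1/173) = 172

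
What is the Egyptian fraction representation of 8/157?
1/20 + 1/1047 + 1/3287580

Greedy algorithm:
8/157: ceiling(157/8) = 20, use 1/20
3/3140: ceiling(3140/3) = 1047, use 1/1047
1/3287580: ceiling(3287580/1) = 3287580, use 1/3287580
Result: 8/157 = 1/20 + 1/1047 + 1/3287580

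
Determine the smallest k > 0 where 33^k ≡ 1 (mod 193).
64

193 is prime, so ord(33) divides φ(193) = 192.
Divisors of 192: 1, 2, 3, 4, 6, 8, 12, 16, 24, 32, 48, 64, 96, 192.
Repeated squaring: 33^1 ≡ 33, 33^2 ≡ 124, 33^4 ≡ 129, 33^8 ≡ 43, 33^16 ≡ 112, 33^32 ≡ 192, 33^64 ≡ 1, 33^128 ≡ 1 (mod 193).
Test 33^d mod 193 for each divisor d in increasing order:
33^1 ≡ 33
33^2 ≡ 124
33^3 = 33^2·33^1 ≡ 39
33^4 ≡ 129
33^6 = 33^4·33^2 ≡ 170
33^8 ≡ 43
33^12 = 33^8·33^4 ≡ 143
33^16 ≡ 112
33^24 = 33^16·33^8 ≡ 184
33^32 ≡ 192
33^48 = 33^32·33^16 ≡ 81
33^64 ≡ 1  ← first divisor giving 1
The order is 64.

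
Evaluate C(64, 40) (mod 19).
6

Using Lucas' theorem:
Write n=64 and k=40 in base 19:
n in base 19: [3, 7]
k in base 19: [2, 2]
C(64,40) mod 19 = ∏ C(n_i, k_i) mod 19
Digit binomials (mod 19): C(3,2) = 3; C(7,2) = 21 ≡ 2
Product: 3 × 2 = 6 ≡ 6 (mod 19)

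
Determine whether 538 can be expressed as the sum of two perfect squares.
3² + 23² (a=3, b=23)

Factorization: 538 = 2 × 269
By Fermat: n is sum of two squares iff every prime p ≡ 3 (mod 4) appears to even power.
All primes ≡ 3 (mod 4) appear to even power.
Search a = 0, 1, 2, … for 538 - a² a perfect square: first hit at a = 3: 538 - 9 = 529 = 23².
538 = 3² + 23² = 9 + 529 ✓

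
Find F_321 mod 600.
346

Matrix identity: Q^n = [[F_(n+1), F_n], [F_n, F_(n-1)]] with Q = [[1,1],[1,0]].
n = 321 = 101000001₂. Square-and-multiply, entries mod 600:
Q^1 = [[1,1],[1,0]]
Q^2 = (Q^1)² = [[2,1],[1,1]]
Q^5 = (Q^2)²·Q = [[8,5],[5,3]]
Q^10 = (Q^5)² = [[89,55],[55,34]]
Q^20 = (Q^10)² = [[146,165],[165,581]]
Q^40 = (Q^20)² = [[541,555],[555,586]]
Q^80 = (Q^40)² = [[106,285],[285,421]]
Q^160 = (Q^80)² = [[61,195],[195,466]]
Q^321 = (Q^160)²·Q = [[511,346],[346,165]]
F_321 mod 600 = Q^321[0][1] = 346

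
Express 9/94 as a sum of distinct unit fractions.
1/11 + 1/207 + 1/214038

Greedy algorithm:
9/94: ceiling(94/9) = 11, use 1/11
5/1034: ceiling(1034/5) = 207, use 1/207
1/214038: ceiling(214038/1) = 214038, use 1/214038
Result: 9/94 = 1/11 + 1/207 + 1/214038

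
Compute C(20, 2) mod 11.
3

Using Lucas' theorem:
Write n=20 and k=2 in base 11:
n in base 11: [1, 9]
k in base 11: [0, 2]
C(20,2) mod 11 = ∏ C(n_i, k_i) mod 11
Digit binomials (mod 11): C(1,0) = 1; C(9,2) = 36 ≡ 3
Product: 1 × 3 = 3 ≡ 3 (mod 11)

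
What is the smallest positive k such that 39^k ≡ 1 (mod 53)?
52

53 is prime, so ord(39) divides φ(53) = 52.
Divisors of 52: 1, 2, 4, 13, 26, 52.
Repeated squaring: 39^1 ≡ 39, 39^2 ≡ 37, 39^4 ≡ 44, 39^8 ≡ 28, 39^16 ≡ 42, 39^32 ≡ 15 (mod 53).
Test 39^d mod 53 for each divisor d in increasing order:
39^1 ≡ 39
39^2 ≡ 37
39^4 ≡ 44
39^13 = 39^8·39^4·39^1 ≡ 30
39^26 = 39^16·39^8·39^2 ≡ 52
39^52 = 39^32·39^16·39^4 ≡ 1  ← first divisor giving 1
The order is 52.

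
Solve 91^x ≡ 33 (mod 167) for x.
132

Baby-step giant-step with step n = ⌈√167⌉ = 13.
Baby steps 91^j mod 167 (j:value) for j=0..12: 0:1, 1:91, 2:98, 3:67, 4:85, 5:53, 6:147, 7:17, 8:44, 9:163, 10:137, 11:109, 12:66.
Giant-step multiplier: 91^(-13) ≡ 91^(166-13) = 91^153 ≡ 139 (mod 167).
Giant steps γ_i = 33·139^i mod 167: γ_0=33, γ_1=78, γ_2=154, γ_3=30, γ_4=162, γ_5=140, γ_6=88, γ_7=41, γ_8=21, γ_9=80, γ_10=98 (in table at j=2).
x = i·n + j = 10·13 + 2 = 132.
Check: 91^132 ≡ 33 (mod 167).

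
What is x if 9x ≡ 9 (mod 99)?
x ≡ 1 (mod 11)

gcd(9, 99) = 9, which divides 9, so solutions exist.
Divide through by 9: x ≡ 1 (mod 11).
The coefficient of x is now 1, so x ≡ 1 (mod 11).
Check: 9 × 1 = 9 ≡ 9 (mod 99).
x ≡ 1 (mod 11), giving 9 solutions mod 99.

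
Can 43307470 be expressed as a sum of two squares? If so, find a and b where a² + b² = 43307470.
Not possible

Factorization: 43307470 = 2 × 5 × 163^3
By Fermat: n is sum of two squares iff every prime p ≡ 3 (mod 4) appears to even power.
Prime(s) ≡ 3 (mod 4) with odd exponent: [(163, 3)]
Therefore 43307470 cannot be expressed as a² + b².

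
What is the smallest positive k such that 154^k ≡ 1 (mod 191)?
19

191 is prime, so ord(154) divides φ(191) = 190.
Divisors of 190: 1, 2, 5, 10, 19, 38, 95, 190.
Repeated squaring: 154^1 ≡ 154, 154^2 ≡ 32, 154^4 ≡ 69, 154^8 ≡ 177, 154^16 ≡ 5, 154^32 ≡ 25, 154^64 ≡ 52, 154^128 ≡ 30 (mod 191).
Test 154^d mod 191 for each divisor d in increasing order:
154^1 ≡ 154
154^2 ≡ 32
154^5 = 154^4·154^1 ≡ 121
154^10 = 154^8·154^2 ≡ 125
154^19 = 154^16·154^2·154^1 ≡ 1  ← first divisor giving 1
The order is 19.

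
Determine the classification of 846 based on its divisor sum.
abundant

Proper divisors of 846: sum = 1 + 2 + 3 + 6 + 9 + 18 + 47 + 94 + 141 + 282 + 423 = 1026
Since 1026 > 846, 846 is abundant.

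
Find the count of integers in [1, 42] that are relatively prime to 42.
12

42 = 2 × 3 × 7
φ(n) = n × ∏(1 - 1/p) for each prime p dividing n
φ(42) = 42 × (1 - 1/2) × (1 - 1/3) × (1 - 1/7) = 12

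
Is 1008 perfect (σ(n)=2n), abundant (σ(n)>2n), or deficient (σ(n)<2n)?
abundant

Proper divisors of 1008: sum = 1 + 2 + 3 + 4 + 6 + 7 + 8 + 9 + ... + 168 + 252 + 336 + 504 (29 divisors) = 2216
Since 2216 > 1008, 1008 is abundant.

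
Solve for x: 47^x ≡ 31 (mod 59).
45

Baby-step giant-step with step n = ⌈√59⌉ = 8.
Baby steps 47^j mod 59 (j:value) for j=0..7: 0:1, 1:47, 2:26, 3:42, 4:27, 5:30, 6:53, 7:13.
Giant-step multiplier: 47^(-8) ≡ 47^(58-8) = 47^50 ≡ 45 (mod 59).
Giant steps γ_i = 31·45^i mod 59: γ_0=31, γ_1=38, γ_2=58, γ_3=14, γ_4=40, γ_5=30 (in table at j=5).
x = i·n + j = 5·8 + 5 = 45.
Check: 47^45 ≡ 31 (mod 59).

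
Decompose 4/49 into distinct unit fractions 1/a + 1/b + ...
1/13 + 1/213 + 1/67841 + 1/9204734721

Greedy algorithm:
4/49: ceiling(49/4) = 13, use 1/13
3/637: ceiling(637/3) = 213, use 1/213
2/135681: ceiling(135681/2) = 67841, use 1/67841
1/9204734721: ceiling(9204734721/1) = 9204734721, use 1/9204734721
Result: 4/49 = 1/13 + 1/213 + 1/67841 + 1/9204734721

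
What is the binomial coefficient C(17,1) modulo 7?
3

Using Lucas' theorem:
Write n=17 and k=1 in base 7:
n in base 7: [2, 3]
k in base 7: [0, 1]
C(17,1) mod 7 = ∏ C(n_i, k_i) mod 7
Digit binomials (mod 7): C(2,0) = 1; C(3,1) = 3
Product: 1 × 3 = 3 ≡ 3 (mod 7)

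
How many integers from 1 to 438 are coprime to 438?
144

438 = 2 × 3 × 73
φ(n) = n × ∏(1 - 1/p) for each prime p dividing n
φ(438) = 438 × (1 - 1/2) × (1 - 1/3) × (1 - 1/73) = 144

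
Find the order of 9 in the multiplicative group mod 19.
9

19 is prime, so ord(9) divides φ(19) = 18.
Divisors of 18: 1, 2, 3, 6, 9, 18.
Repeated squaring: 9^1 ≡ 9, 9^2 ≡ 5, 9^4 ≡ 6, 9^8 ≡ 17, 9^16 ≡ 4 (mod 19).
Test 9^d mod 19 for each divisor d in increasing order:
9^1 ≡ 9
9^2 ≡ 5
9^3 = 9^2·9^1 ≡ 7
9^6 = 9^4·9^2 ≡ 11
9^9 = 9^8·9^1 ≡ 1  ← first divisor giving 1
The order is 9.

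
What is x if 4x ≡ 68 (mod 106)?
x ≡ 17 (mod 53)

gcd(4, 106) = 2, which divides 68, so solutions exist.
Divide through by 2: 2x ≡ 34 (mod 53).
Find 2^(-1) mod 53 by the extended Euclidean algorithm:
53 = 26 × 2 + 1  ⟹  1 = (1)·53 + (-26)·2
So (-26)·2 ≡ 1 (mod 53), i.e. 2^(-1) ≡ -26 ≡ 27 (mod 53).
x ≡ 27 × 34 = 918 ≡ 17 (mod 53).
Check: 4 × 17 = 68 ≡ 68 (mod 106).
x ≡ 17 (mod 53), giving 2 solutions mod 106.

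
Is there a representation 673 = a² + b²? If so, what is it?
12² + 23² (a=12, b=23)

Factorization: 673 = 673
By Fermat: n is sum of two squares iff every prime p ≡ 3 (mod 4) appears to even power.
All primes ≡ 3 (mod 4) appear to even power.
Search a = 0, 1, 2, … for 673 - a² a perfect square: first hit at a = 12: 673 - 144 = 529 = 23².
673 = 12² + 23² = 144 + 529 ✓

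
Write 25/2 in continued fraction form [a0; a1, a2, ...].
[12; 2]

Euclidean algorithm steps:
25 = 12 × 2 + 1
2 = 2 × 1 + 0
Continued fraction: [12; 2]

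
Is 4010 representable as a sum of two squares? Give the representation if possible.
17² + 61² (a=17, b=61)

Factorization: 4010 = 2 × 5 × 401
By Fermat: n is sum of two squares iff every prime p ≡ 3 (mod 4) appears to even power.
All primes ≡ 3 (mod 4) appear to even power.
Search a = 0, 1, 2, … for 4010 - a² a perfect square: first hit at a = 17: 4010 - 289 = 3721 = 61².
4010 = 17² + 61² = 289 + 3721 ✓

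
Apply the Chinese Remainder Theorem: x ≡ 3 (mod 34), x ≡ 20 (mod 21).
377

Using Chinese Remainder Theorem:
M = 34 × 21 = 714
M1 = 21, M2 = 34
y1 = 21^(-1) mod 34 = 13
y2 = 34^(-1) mod 21 = 13
x = (3×21×13 + 20×34×13) mod 714 = 377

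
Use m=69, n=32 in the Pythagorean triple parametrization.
(3737, 4416, 5785)

Euclid's formula: a = m² - n², b = 2mn, c = m² + n²
m = 69, n = 32
a = 69² - 32² = 4761 - 1024 = 3737
b = 2 × 69 × 32 = 4416
c = 69² + 32² = 4761 + 1024 = 5785
Verification: 3737² + 4416² = 13965169 + 19501056 = 33466225 = 5785² ✓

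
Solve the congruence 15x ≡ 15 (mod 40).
x ≡ 1 (mod 8)

gcd(15, 40) = 5, which divides 15, so solutions exist.
Divide through by 5: 3x ≡ 3 (mod 8).
Find 3^(-1) mod 8 by the extended Euclidean algorithm:
8 = 2 × 3 + 2  ⟹  2 = (1)·8 + (-2)·3
3 = 1 × 2 + 1  ⟹  1 = (-1)·8 + (3)·3
So (3)·3 ≡ 1 (mod 8), i.e. 3^(-1) ≡ 3 (mod 8).
x ≡ 3 × 3 = 9 ≡ 1 (mod 8).
Check: 15 × 1 = 15 ≡ 15 (mod 40).
x ≡ 1 (mod 8), giving 5 solutions mod 40.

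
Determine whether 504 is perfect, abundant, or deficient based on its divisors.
abundant

Proper divisors of 504: sum = 1 + 2 + 3 + 4 + 6 + 7 + 8 + 9 + ... + 84 + 126 + 168 + 252 (23 divisors) = 1056
Since 1056 > 504, 504 is abundant.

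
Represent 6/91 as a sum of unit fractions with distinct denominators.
1/16 + 1/292 + 1/106288

Greedy algorithm:
6/91: ceiling(91/6) = 16, use 1/16
5/1456: ceiling(1456/5) = 292, use 1/292
1/106288: ceiling(106288/1) = 106288, use 1/106288
Result: 6/91 = 1/16 + 1/292 + 1/106288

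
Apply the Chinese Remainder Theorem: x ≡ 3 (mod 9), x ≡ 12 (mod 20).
12

Using Chinese Remainder Theorem:
M = 9 × 20 = 180
M1 = 20, M2 = 9
y1 = 20^(-1) mod 9 = 5
y2 = 9^(-1) mod 20 = 9
x = (3×20×5 + 12×9×9) mod 180 = 12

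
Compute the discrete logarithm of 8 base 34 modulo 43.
9

Baby-step giant-step with step n = ⌈√43⌉ = 7.
Baby steps 34^j mod 43 (j:value) for j=0..6: 0:1, 1:34, 2:38, 3:2, 4:25, 5:33, 6:4.
Giant-step multiplier: 34^(-7) ≡ 34^(42-7) = 34^35 ≡ 37 (mod 43).
Giant steps γ_i = 8·37^i mod 43: γ_0=8, γ_1=38 (in table at j=2).
x = i·n + j = 1·7 + 2 = 9.
Check: 34^9 ≡ 8 (mod 43).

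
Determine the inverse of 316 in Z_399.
274

gcd(316, 399) = 1, so the inverse exists.
Extended Euclidean algorithm on (399, 316):
399 = 1 × 316 + 83  ⟹  83 = (1)·399 + (-1)·316
316 = 3 × 83 + 67  ⟹  67 = (-3)·399 + (4)·316
83 = 1 × 67 + 16  ⟹  16 = (4)·399 + (-5)·316
67 = 4 × 16 + 3  ⟹  3 = (-19)·399 + (24)·316
16 = 5 × 3 + 1  ⟹  1 = (99)·399 + (-125)·316
So (-125)·316 ≡ 1 (mod 399), i.e. 316^(-1) ≡ -125 ≡ 274 (mod 399).
Check: 316 × 274 = 86584 ≡ 1 (mod 399)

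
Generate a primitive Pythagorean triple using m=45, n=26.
(1349, 2340, 2701)

Euclid's formula: a = m² - n², b = 2mn, c = m² + n²
m = 45, n = 26
a = 45² - 26² = 2025 - 676 = 1349
b = 2 × 45 × 26 = 2340
c = 45² + 26² = 2025 + 676 = 2701
Verification: 1349² + 2340² = 1819801 + 5475600 = 7295401 = 2701² ✓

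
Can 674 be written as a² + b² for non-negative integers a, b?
7² + 25² (a=7, b=25)

Factorization: 674 = 2 × 337
By Fermat: n is sum of two squares iff every prime p ≡ 3 (mod 4) appears to even power.
All primes ≡ 3 (mod 4) appear to even power.
Search a = 0, 1, 2, … for 674 - a² a perfect square: first hit at a = 7: 674 - 49 = 625 = 25².
674 = 7² + 25² = 49 + 625 ✓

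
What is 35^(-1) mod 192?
11

gcd(35, 192) = 1, so the inverse exists.
Extended Euclidean algorithm on (192, 35):
192 = 5 × 35 + 17  ⟹  17 = (1)·192 + (-5)·35
35 = 2 × 17 + 1  ⟹  1 = (-2)·192 + (11)·35
So (11)·35 ≡ 1 (mod 192), i.e. 35^(-1) ≡ 11 (mod 192).
Check: 35 × 11 = 385 ≡ 1 (mod 192)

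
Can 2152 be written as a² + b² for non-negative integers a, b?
6² + 46² (a=6, b=46)

Factorization: 2152 = 2^3 × 269
By Fermat: n is sum of two squares iff every prime p ≡ 3 (mod 4) appears to even power.
All primes ≡ 3 (mod 4) appear to even power.
Search a = 0, 1, 2, … for 2152 - a² a perfect square: first hit at a = 6: 2152 - 36 = 2116 = 46².
2152 = 6² + 46² = 36 + 2116 ✓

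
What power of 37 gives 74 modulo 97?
71

Baby-step giant-step with step n = ⌈√97⌉ = 10.
Baby steps 37^j mod 97 (j:value) for j=0..9: 0:1, 1:37, 2:11, 3:19, 4:24, 5:15, 6:70, 7:68, 8:91, 9:69.
Giant-step multiplier: 37^(-10) ≡ 37^(96-10) = 37^86 ≡ 72 (mod 97).
Giant steps γ_i = 74·72^i mod 97: γ_0=74, γ_1=90, γ_2=78, γ_3=87, γ_4=56, γ_5=55, γ_6=80, γ_7=37 (in table at j=1).
x = i·n + j = 7·10 + 1 = 71.
Check: 37^71 ≡ 74 (mod 97).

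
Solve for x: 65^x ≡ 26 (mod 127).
58

Baby-step giant-step with step n = ⌈√127⌉ = 12.
Baby steps 65^j mod 127 (j:value) for j=0..11: 0:1, 1:65, 2:34, 3:51, 4:13, 5:83, 6:61, 7:28, 8:42, 9:63, 10:31, 11:110.
Giant-step multiplier: 65^(-12) ≡ 65^(126-12) = 65^114 ≡ 117 (mod 127).
Giant steps γ_i = 26·117^i mod 127: γ_0=26, γ_1=121, γ_2=60, γ_3=35, γ_4=31 (in table at j=10).
x = i·n + j = 4·12 + 10 = 58.
Check: 65^58 ≡ 26 (mod 127).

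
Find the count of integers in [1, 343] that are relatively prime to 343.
294

343 = 7^3
φ(n) = n × ∏(1 - 1/p) for each prime p dividing n
φ(343) = 343 × (1 - 1/7) = 294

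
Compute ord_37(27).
6

37 is prime, so ord(27) divides φ(37) = 36.
Divisors of 36: 1, 2, 3, 4, 6, 9, 12, 18, 36.
Repeated squaring: 27^1 ≡ 27, 27^2 ≡ 26, 27^4 ≡ 10, 27^8 ≡ 26, 27^16 ≡ 10, 27^32 ≡ 26 (mod 37).
Test 27^d mod 37 for each divisor d in increasing order:
27^1 ≡ 27
27^2 ≡ 26
27^3 = 27^2·27^1 ≡ 36
27^4 ≡ 10
27^6 = 27^4·27^2 ≡ 1  ← first divisor giving 1
The order is 6.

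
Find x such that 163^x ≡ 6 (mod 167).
66

Baby-step giant-step with step n = ⌈√167⌉ = 13.
Baby steps 163^j mod 167 (j:value) for j=0..12: 0:1, 1:163, 2:16, 3:103, 4:89, 5:145, 6:88, 7:149, 8:72, 9:46, 10:150, 11:68, 12:62.
Giant-step multiplier: 163^(-13) ≡ 163^(166-13) = 163^153 ≡ 134 (mod 167).
Giant steps γ_i = 6·134^i mod 167: γ_0=6, γ_1=136, γ_2=21, γ_3=142, γ_4=157, γ_5=163 (in table at j=1).
x = i·n + j = 5·13 + 1 = 66.
Check: 163^66 ≡ 6 (mod 167).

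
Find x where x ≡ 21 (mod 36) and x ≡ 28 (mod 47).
921

Using Chinese Remainder Theorem:
M = 36 × 47 = 1692
M1 = 47, M2 = 36
y1 = 47^(-1) mod 36 = 23
y2 = 36^(-1) mod 47 = 17
x = (21×47×23 + 28×36×17) mod 1692 = 921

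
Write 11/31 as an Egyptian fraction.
1/3 + 1/47 + 1/4371

Greedy algorithm:
11/31: ceiling(31/11) = 3, use 1/3
2/93: ceiling(93/2) = 47, use 1/47
1/4371: ceiling(4371/1) = 4371, use 1/4371
Result: 11/31 = 1/3 + 1/47 + 1/4371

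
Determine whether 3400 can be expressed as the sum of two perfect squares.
6² + 58² (a=6, b=58)

Factorization: 3400 = 2^3 × 5^2 × 17
By Fermat: n is sum of two squares iff every prime p ≡ 3 (mod 4) appears to even power.
All primes ≡ 3 (mod 4) appear to even power.
Search a = 0, 1, 2, … for 3400 - a² a perfect square: first hit at a = 6: 3400 - 36 = 3364 = 58².
3400 = 6² + 58² = 36 + 3364 ✓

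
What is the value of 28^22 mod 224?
0

Repeated squaring. Binary of 22 = 10110.
28^1 ≡ 28 (mod 224); 28^2 ≡ 112 (mod 224); 28^4 ≡ 0 (mod 224); 28^8 ≡ 0 (mod 224); 28^16 ≡ 0 (mod 224)
28^22 = 28^2 × 28^4 × 28^16 ≡ 0 (mod 224)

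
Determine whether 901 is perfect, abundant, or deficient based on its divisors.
deficient

Proper divisors of 901: sum = 1 + 17 + 53 = 71
Since 71 < 901, 901 is deficient.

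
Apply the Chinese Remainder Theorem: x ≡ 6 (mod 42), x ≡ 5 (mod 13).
174

Using Chinese Remainder Theorem:
M = 42 × 13 = 546
M1 = 13, M2 = 42
y1 = 13^(-1) mod 42 = 13
y2 = 42^(-1) mod 13 = 9
x = (6×13×13 + 5×42×9) mod 546 = 174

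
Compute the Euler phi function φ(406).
168

406 = 2 × 7 × 29
φ(n) = n × ∏(1 - 1/p) for each prime p dividing n
φ(406) = 406 × (1 - 1/2) × (1 - 1/7) × (1 - 1/29) = 168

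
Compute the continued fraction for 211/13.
[16; 4, 3]

Euclidean algorithm steps:
211 = 16 × 13 + 3
13 = 4 × 3 + 1
3 = 3 × 1 + 0
Continued fraction: [16; 4, 3]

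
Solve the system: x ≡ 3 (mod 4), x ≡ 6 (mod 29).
35

Using Chinese Remainder Theorem:
M = 4 × 29 = 116
M1 = 29, M2 = 4
y1 = 29^(-1) mod 4 = 1
y2 = 4^(-1) mod 29 = 22
x = (3×29×1 + 6×4×22) mod 116 = 35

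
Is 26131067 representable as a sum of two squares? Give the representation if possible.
Not possible

Factorization: 26131067 = 53 × 79^3
By Fermat: n is sum of two squares iff every prime p ≡ 3 (mod 4) appears to even power.
Prime(s) ≡ 3 (mod 4) with odd exponent: [(79, 3)]
Therefore 26131067 cannot be expressed as a² + b².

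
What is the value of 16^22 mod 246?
10

Repeated squaring. Binary of 22 = 10110.
16^1 ≡ 16 (mod 246); 16^2 ≡ 10 (mod 246); 16^4 ≡ 100 (mod 246); 16^8 ≡ 160 (mod 246); 16^16 ≡ 16 (mod 246)
16^22 = 16^2 × 16^4 × 16^16 ≡ 10 (mod 246)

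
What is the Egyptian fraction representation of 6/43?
1/8 + 1/69 + 1/23736

Greedy algorithm:
6/43: ceiling(43/6) = 8, use 1/8
5/344: ceiling(344/5) = 69, use 1/69
1/23736: ceiling(23736/1) = 23736, use 1/23736
Result: 6/43 = 1/8 + 1/69 + 1/23736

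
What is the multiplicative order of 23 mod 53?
4

53 is prime, so ord(23) divides φ(53) = 52.
Divisors of 52: 1, 2, 4, 13, 26, 52.
Repeated squaring: 23^1 ≡ 23, 23^2 ≡ 52, 23^4 ≡ 1, 23^8 ≡ 1, 23^16 ≡ 1, 23^32 ≡ 1 (mod 53).
Test 23^d mod 53 for each divisor d in increasing order:
23^1 ≡ 23
23^2 ≡ 52
23^4 ≡ 1  ← first divisor giving 1
The order is 4.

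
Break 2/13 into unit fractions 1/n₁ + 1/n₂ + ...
1/7 + 1/91

Greedy algorithm:
2/13: ceiling(13/2) = 7, use 1/7
1/91: ceiling(91/1) = 91, use 1/91
Result: 2/13 = 1/7 + 1/91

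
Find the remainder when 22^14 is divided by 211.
21

Repeated squaring. Binary of 14 = 1110.
22^1 ≡ 22 (mod 211); 22^2 ≡ 62 (mod 211); 22^4 ≡ 46 (mod 211); 22^8 ≡ 6 (mod 211)
22^14 = 22^2 × 22^4 × 22^8 ≡ 21 (mod 211)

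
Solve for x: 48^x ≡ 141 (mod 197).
31

Baby-step giant-step with step n = ⌈√197⌉ = 15.
Baby steps 48^j mod 197 (j:value) for j=0..14: 0:1, 1:48, 2:137, 3:75, 4:54, 5:31, 6:109, 7:110, 8:158, 9:98, 10:173, 11:30, 12:61, 13:170, 14:83.
Giant-step multiplier: 48^(-15) ≡ 48^(196-15) = 48^181 ≡ 103 (mod 197).
Giant steps γ_i = 141·103^i mod 197: γ_0=141, γ_1=142, γ_2=48 (in table at j=1).
x = i·n + j = 2·15 + 1 = 31.
Check: 48^31 ≡ 141 (mod 197).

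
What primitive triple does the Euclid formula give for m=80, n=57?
(3151, 9120, 9649)

Euclid's formula: a = m² - n², b = 2mn, c = m² + n²
m = 80, n = 57
a = 80² - 57² = 6400 - 3249 = 3151
b = 2 × 80 × 57 = 9120
c = 80² + 57² = 6400 + 3249 = 9649
Verification: 3151² + 9120² = 9928801 + 83174400 = 93103201 = 9649² ✓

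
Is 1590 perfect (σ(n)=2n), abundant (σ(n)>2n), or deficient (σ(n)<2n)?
abundant

Proper divisors of 1590: sum = 1 + 2 + 3 + 5 + 6 + 10 + 15 + 30 + 53 + 106 + 159 + 265 + 318 + 530 + 795 = 2298
Since 2298 > 1590, 1590 is abundant.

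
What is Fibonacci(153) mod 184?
34

Matrix identity: Q^n = [[F_(n+1), F_n], [F_n, F_(n-1)]] with Q = [[1,1],[1,0]].
n = 153 = 10011001₂. Square-and-multiply, entries mod 184:
Q^1 = [[1,1],[1,0]]
Q^2 = (Q^1)² = [[2,1],[1,1]]
Q^4 = (Q^2)² = [[5,3],[3,2]]
Q^9 = (Q^4)²·Q = [[55,34],[34,21]]
Q^19 = (Q^9)²·Q = [[141,133],[133,8]]
Q^38 = (Q^19)² = [[34,129],[129,89]]
Q^76 = (Q^38)² = [[133,43],[43,90]]
Q^153 = (Q^76)²·Q = [[55,34],[34,21]]
F_153 mod 184 = Q^153[0][1] = 34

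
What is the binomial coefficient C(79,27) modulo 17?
10

Using Lucas' theorem:
Write n=79 and k=27 in base 17:
n in base 17: [4, 11]
k in base 17: [1, 10]
C(79,27) mod 17 = ∏ C(n_i, k_i) mod 17
Digit binomials (mod 17): C(4,1) = 4; C(11,10) = 11
Product: 4 × 11 = 44 ≡ 10 (mod 17)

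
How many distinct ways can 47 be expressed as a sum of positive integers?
124754

p(n) counts ways to write n as a sum of positive integers (order ignored).
Euler's pentagonal recurrence: p(k) = p(k-1) + p(k-2) - p(k-5) - p(k-7) + p(k-12) + p(k-15) - ... (offsets j(3j∓1)/2, signs ++--, p(0)=1, p(<0)=0).
DP table for k = 0..46: p(0)=1, p(1)=1, p(2)=2, p(3)=3, p(4)=5, p(5)=7, p(6)=11, p(7)=15, p(8)=22, p(9)=30, p(10)=42, p(11)=56, p(12)=77, p(13)=101, p(14)=135, p(15)=176, p(16)=231, p(17)=297, p(18)=385, p(19)=490, p(20)=627, p(21)=792, p(22)=1002, p(23)=1255, p(24)=1575, p(25)=1958, p(26)=2436, p(27)=3010, p(28)=3718, p(29)=4565, p(30)=5604, p(31)=6842, p(32)=8349, p(33)=10143, p(34)=12310, p(35)=14883, p(36)=17977, p(37)=21637, p(38)=26015, p(39)=31185, p(40)=37338, p(41)=44583, p(42)=53174, p(43)=63261, p(44)=75175, p(45)=89134, p(46)=105558.
Final step: p(47) = p(46) + p(45) - p(42) - p(40) + p(35) + p(32) - p(25) - p(21) + p(12) + p(7)
= 105558 + 89134 - 53174 - 37338 + 14883 + 8349 - 1958 - 792 + 77 + 15
= 124754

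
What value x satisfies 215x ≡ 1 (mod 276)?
95

gcd(215, 276) = 1, so the inverse exists.
Extended Euclidean algorithm on (276, 215):
276 = 1 × 215 + 61  ⟹  61 = (1)·276 + (-1)·215
215 = 3 × 61 + 32  ⟹  32 = (-3)·276 + (4)·215
61 = 1 × 32 + 29  ⟹  29 = (4)·276 + (-5)·215
32 = 1 × 29 + 3  ⟹  3 = (-7)·276 + (9)·215
29 = 9 × 3 + 2  ⟹  2 = (67)·276 + (-86)·215
3 = 1 × 2 + 1  ⟹  1 = (-74)·276 + (95)·215
So (95)·215 ≡ 1 (mod 276), i.e. 215^(-1) ≡ 95 (mod 276).
Check: 215 × 95 = 20425 ≡ 1 (mod 276)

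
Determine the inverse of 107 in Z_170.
143

gcd(107, 170) = 1, so the inverse exists.
Extended Euclidean algorithm on (170, 107):
170 = 1 × 107 + 63  ⟹  63 = (1)·170 + (-1)·107
107 = 1 × 63 + 44  ⟹  44 = (-1)·170 + (2)·107
63 = 1 × 44 + 19  ⟹  19 = (2)·170 + (-3)·107
44 = 2 × 19 + 6  ⟹  6 = (-5)·170 + (8)·107
19 = 3 × 6 + 1  ⟹  1 = (17)·170 + (-27)·107
So (-27)·107 ≡ 1 (mod 170), i.e. 107^(-1) ≡ -27 ≡ 143 (mod 170).
Check: 107 × 143 = 15301 ≡ 1 (mod 170)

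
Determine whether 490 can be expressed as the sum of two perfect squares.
7² + 21² (a=7, b=21)

Factorization: 490 = 2 × 5 × 7^2
By Fermat: n is sum of two squares iff every prime p ≡ 3 (mod 4) appears to even power.
All primes ≡ 3 (mod 4) appear to even power.
Search a = 0, 1, 2, … for 490 - a² a perfect square: first hit at a = 7: 490 - 49 = 441 = 21².
490 = 7² + 21² = 49 + 441 ✓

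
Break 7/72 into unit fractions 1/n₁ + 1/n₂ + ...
1/11 + 1/159 + 1/41976

Greedy algorithm:
7/72: ceiling(72/7) = 11, use 1/11
5/792: ceiling(792/5) = 159, use 1/159
1/41976: ceiling(41976/1) = 41976, use 1/41976
Result: 7/72 = 1/11 + 1/159 + 1/41976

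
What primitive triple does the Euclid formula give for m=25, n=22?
(141, 1100, 1109)

Euclid's formula: a = m² - n², b = 2mn, c = m² + n²
m = 25, n = 22
a = 25² - 22² = 625 - 484 = 141
b = 2 × 25 × 22 = 1100
c = 25² + 22² = 625 + 484 = 1109
Verification: 141² + 1100² = 19881 + 1210000 = 1229881 = 1109² ✓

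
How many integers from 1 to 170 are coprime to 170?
64

170 = 2 × 5 × 17
φ(n) = n × ∏(1 - 1/p) for each prime p dividing n
φ(170) = 170 × (1 - 1/2) × (1 - 1/5) × (1 - 1/17) = 64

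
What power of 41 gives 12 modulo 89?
77

Baby-step giant-step with step n = ⌈√89⌉ = 10.
Baby steps 41^j mod 89 (j:value) for j=0..9: 0:1, 1:41, 2:79, 3:35, 4:11, 5:6, 6:68, 7:29, 8:32, 9:66.
Giant-step multiplier: 41^(-10) ≡ 41^(88-10) = 41^78 ≡ 47 (mod 89).
Giant steps γ_i = 12·47^i mod 89: γ_0=12, γ_1=30, γ_2=75, γ_3=54, γ_4=46, γ_5=26, γ_6=65, γ_7=29 (in table at j=7).
x = i·n + j = 7·10 + 7 = 77.
Check: 41^77 ≡ 12 (mod 89).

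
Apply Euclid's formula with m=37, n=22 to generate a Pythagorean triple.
(885, 1628, 1853)

Euclid's formula: a = m² - n², b = 2mn, c = m² + n²
m = 37, n = 22
a = 37² - 22² = 1369 - 484 = 885
b = 2 × 37 × 22 = 1628
c = 37² + 22² = 1369 + 484 = 1853
Verification: 885² + 1628² = 783225 + 2650384 = 3433609 = 1853² ✓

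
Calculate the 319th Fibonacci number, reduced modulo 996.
601

Matrix identity: Q^n = [[F_(n+1), F_n], [F_n, F_(n-1)]] with Q = [[1,1],[1,0]].
n = 319 = 100111111₂. Square-and-multiply, entries mod 996:
Q^1 = [[1,1],[1,0]]
Q^2 = (Q^1)² = [[2,1],[1,1]]
Q^4 = (Q^2)² = [[5,3],[3,2]]
Q^9 = (Q^4)²·Q = [[55,34],[34,21]]
Q^19 = (Q^9)²·Q = [[789,197],[197,592]]
Q^39 = (Q^19)²·Q = [[135,982],[982,149]]
Q^79 = (Q^39)²·Q = [[501,493],[493,8]]
Q^159 = (Q^79)²·Q = [[975,34],[34,941]]
Q^319 = (Q^159)²·Q = [[9,601],[601,404]]
F_319 mod 996 = Q^319[0][1] = 601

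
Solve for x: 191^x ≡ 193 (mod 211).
108

Baby-step giant-step with step n = ⌈√211⌉ = 15.
Baby steps 191^j mod 211 (j:value) for j=0..14: 0:1, 1:191, 2:189, 3:18, 4:62, 5:26, 6:113, 7:61, 8:46, 9:135, 10:43, 11:195, 12:109, 13:141, 14:134.
Giant-step multiplier: 191^(-15) ≡ 191^(210-15) = 191^195 ≡ 67 (mod 211).
Giant steps γ_i = 193·67^i mod 211: γ_0=193, γ_1=60, γ_2=11, γ_3=104, γ_4=5, γ_5=124, γ_6=79, γ_7=18 (in table at j=3).
x = i·n + j = 7·15 + 3 = 108.
Check: 191^108 ≡ 193 (mod 211).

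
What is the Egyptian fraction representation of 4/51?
1/13 + 1/663

Greedy algorithm:
4/51: ceiling(51/4) = 13, use 1/13
1/663: ceiling(663/1) = 663, use 1/663
Result: 4/51 = 1/13 + 1/663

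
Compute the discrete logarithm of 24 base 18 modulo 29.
16

Baby-step giant-step with step n = ⌈√29⌉ = 6.
Baby steps 18^j mod 29 (j:value) for j=0..5: 0:1, 1:18, 2:5, 3:3, 4:25, 5:15.
Giant-step multiplier: 18^(-6) ≡ 18^(28-6) = 18^22 ≡ 13 (mod 29).
Giant steps γ_i = 24·13^i mod 29: γ_0=24, γ_1=22, γ_2=25 (in table at j=4).
x = i·n + j = 2·6 + 4 = 16.
Check: 18^16 ≡ 24 (mod 29).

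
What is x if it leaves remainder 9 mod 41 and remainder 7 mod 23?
214

Using Chinese Remainder Theorem:
M = 41 × 23 = 943
M1 = 23, M2 = 41
y1 = 23^(-1) mod 41 = 25
y2 = 41^(-1) mod 23 = 9
x = (9×23×25 + 7×41×9) mod 943 = 214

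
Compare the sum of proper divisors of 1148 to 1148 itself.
abundant

Proper divisors of 1148: sum = 1 + 2 + 4 + 7 + 14 + 28 + 41 + 82 + 164 + 287 + 574 = 1204
Since 1204 > 1148, 1148 is abundant.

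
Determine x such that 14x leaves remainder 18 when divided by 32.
x ≡ 15 (mod 16)

gcd(14, 32) = 2, which divides 18, so solutions exist.
Divide through by 2: 7x ≡ 9 (mod 16).
Find 7^(-1) mod 16 by the extended Euclidean algorithm:
16 = 2 × 7 + 2  ⟹  2 = (1)·16 + (-2)·7
7 = 3 × 2 + 1  ⟹  1 = (-3)·16 + (7)·7
So (7)·7 ≡ 1 (mod 16), i.e. 7^(-1) ≡ 7 (mod 16).
x ≡ 7 × 9 = 63 ≡ 15 (mod 16).
Check: 14 × 15 = 210 ≡ 18 (mod 32).
x ≡ 15 (mod 16), giving 2 solutions mod 32.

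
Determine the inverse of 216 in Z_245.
76

gcd(216, 245) = 1, so the inverse exists.
Extended Euclidean algorithm on (245, 216):
245 = 1 × 216 + 29  ⟹  29 = (1)·245 + (-1)·216
216 = 7 × 29 + 13  ⟹  13 = (-7)·245 + (8)·216
29 = 2 × 13 + 3  ⟹  3 = (15)·245 + (-17)·216
13 = 4 × 3 + 1  ⟹  1 = (-67)·245 + (76)·216
So (76)·216 ≡ 1 (mod 245), i.e. 216^(-1) ≡ 76 (mod 245).
Check: 216 × 76 = 16416 ≡ 1 (mod 245)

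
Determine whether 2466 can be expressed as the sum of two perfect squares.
21² + 45² (a=21, b=45)

Factorization: 2466 = 2 × 3^2 × 137
By Fermat: n is sum of two squares iff every prime p ≡ 3 (mod 4) appears to even power.
All primes ≡ 3 (mod 4) appear to even power.
Search a = 0, 1, 2, … for 2466 - a² a perfect square: first hit at a = 21: 2466 - 441 = 2025 = 45².
2466 = 21² + 45² = 441 + 2025 ✓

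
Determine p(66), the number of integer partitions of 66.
2323520

p(n) counts ways to write n as a sum of positive integers (order ignored).
Euler's pentagonal recurrence: p(k) = p(k-1) + p(k-2) - p(k-5) - p(k-7) + p(k-12) + p(k-15) - ... (offsets j(3j∓1)/2, signs ++--, p(0)=1, p(<0)=0).
DP table for k = 0..65: p(0)=1, p(1)=1, p(2)=2, p(3)=3, p(4)=5, p(5)=7, p(6)=11, p(7)=15, p(8)=22, p(9)=30, p(10)=42, p(11)=56, p(12)=77, p(13)=101, p(14)=135, p(15)=176, p(16)=231, p(17)=297, p(18)=385, p(19)=490, p(20)=627, p(21)=792, p(22)=1002, p(23)=1255, p(24)=1575, p(25)=1958, p(26)=2436, p(27)=3010, p(28)=3718, p(29)=4565, p(30)=5604, p(31)=6842, p(32)=8349, p(33)=10143, p(34)=12310, p(35)=14883, p(36)=17977, p(37)=21637, p(38)=26015, p(39)=31185, p(40)=37338, p(41)=44583, p(42)=53174, p(43)=63261, p(44)=75175, p(45)=89134, p(46)=105558, p(47)=124754, p(48)=147273, p(49)=173525, p(50)=204226, p(51)=239943, p(52)=281589, p(53)=329931, p(54)=386155, p(55)=451276, p(56)=526823, p(57)=614154, p(58)=715220, p(59)=831820, p(60)=966467, p(61)=1121505, p(62)=1300156, p(63)=1505499, p(64)=1741630, p(65)=2012558.
Final step: p(66) = p(65) + p(64) - p(61) - p(59) + p(54) + p(51) - p(44) - p(40) + p(31) + p(26) - p(15) - p(9)
= 2012558 + 1741630 - 1121505 - 831820 + 386155 + 239943 - 75175 - 37338 + 6842 + 2436 - 176 - 30
= 2323520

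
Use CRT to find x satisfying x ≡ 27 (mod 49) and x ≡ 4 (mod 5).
174

Using Chinese Remainder Theorem:
M = 49 × 5 = 245
M1 = 5, M2 = 49
y1 = 5^(-1) mod 49 = 10
y2 = 49^(-1) mod 5 = 4
x = (27×5×10 + 4×49×4) mod 245 = 174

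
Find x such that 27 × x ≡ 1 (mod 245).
118

gcd(27, 245) = 1, so the inverse exists.
Extended Euclidean algorithm on (245, 27):
245 = 9 × 27 + 2  ⟹  2 = (1)·245 + (-9)·27
27 = 13 × 2 + 1  ⟹  1 = (-13)·245 + (118)·27
So (118)·27 ≡ 1 (mod 245), i.e. 27^(-1) ≡ 118 (mod 245).
Check: 27 × 118 = 3186 ≡ 1 (mod 245)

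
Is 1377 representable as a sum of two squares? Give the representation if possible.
9² + 36² (a=9, b=36)

Factorization: 1377 = 3^4 × 17
By Fermat: n is sum of two squares iff every prime p ≡ 3 (mod 4) appears to even power.
All primes ≡ 3 (mod 4) appear to even power.
Search a = 0, 1, 2, … for 1377 - a² a perfect square: first hit at a = 9: 1377 - 81 = 1296 = 36².
1377 = 9² + 36² = 81 + 1296 ✓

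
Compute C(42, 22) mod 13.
0

Using Lucas' theorem:
Write n=42 and k=22 in base 13:
n in base 13: [3, 3]
k in base 13: [1, 9]
C(42,22) mod 13 = ∏ C(n_i, k_i) mod 13
Digit binomials (mod 13): C(3,1) = 3; C(3,9) = 0 (k_i > n_i)
Product: 3 × 0 = 0 ≡ 0 (mod 13)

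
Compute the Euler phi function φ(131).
130

131 = 131
φ(n) = n × ∏(1 - 1/p) for each prime p dividing n
φ(131) = 131 × (1 - 1/131) = 130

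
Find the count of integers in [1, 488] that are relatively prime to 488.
240

488 = 2^3 × 61
φ(n) = n × ∏(1 - 1/p) for each prime p dividing n
φ(488) = 488 × (1 - 1/2) × (1 - 1/61) = 240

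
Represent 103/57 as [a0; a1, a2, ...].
[1; 1, 4, 5, 2]

Euclidean algorithm steps:
103 = 1 × 57 + 46
57 = 1 × 46 + 11
46 = 4 × 11 + 2
11 = 5 × 2 + 1
2 = 2 × 1 + 0
Continued fraction: [1; 1, 4, 5, 2]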